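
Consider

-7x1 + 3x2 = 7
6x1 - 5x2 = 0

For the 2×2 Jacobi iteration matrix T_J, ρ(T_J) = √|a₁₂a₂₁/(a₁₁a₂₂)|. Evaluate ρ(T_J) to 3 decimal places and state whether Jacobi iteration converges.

a₁₂a₂₁/(a₁₁a₂₂) = (3)·(6) / ((-7)·(-5)) = 0.514286
ρ = √|0.514286| = √0.514286 = 0.717
ρ < 1, so Jacobi converges

0.717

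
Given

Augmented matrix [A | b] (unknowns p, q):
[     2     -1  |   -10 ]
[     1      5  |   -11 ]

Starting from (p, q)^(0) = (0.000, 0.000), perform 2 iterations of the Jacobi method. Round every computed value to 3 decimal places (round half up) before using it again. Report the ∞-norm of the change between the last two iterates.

1.100

Iteration 1:
  p = (-10 - (-1)·0.000) / (2) = -5.000
  q = (-11 - (1)·0.000) / (5) = -2.200
Iteration 2:
  p = (-10 - (-1)·-2.200) / (2) = -6.100
  q = (-11 - (1)·-5.000) / (5) = -1.200
Change: (-1.100, 1.000) → max |·| = 1.100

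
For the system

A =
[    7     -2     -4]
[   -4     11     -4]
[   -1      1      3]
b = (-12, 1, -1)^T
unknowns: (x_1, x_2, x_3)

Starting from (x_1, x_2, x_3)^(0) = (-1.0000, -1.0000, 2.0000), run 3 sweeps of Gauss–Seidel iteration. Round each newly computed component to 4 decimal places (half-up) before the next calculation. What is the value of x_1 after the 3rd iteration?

Iteration 1:
  x_1 = (-12 - (-2)·-1.0000 - (-4)·2.0000) / (7) = -0.8571
  x_2 = (1 - (-4)·-0.8571 - (-4)·2.0000) / (11) = 0.5065
  x_3 = (-1 - (-1)·-0.8571 - (1)·0.5065) / (3) = -0.7879
Iteration 2:
  x_1 = (-12 - (-2)·0.5065 - (-4)·-0.7879) / (7) = -2.0198
  x_2 = (1 - (-4)·-2.0198 - (-4)·-0.7879) / (11) = -0.9301
  x_3 = (-1 - (-1)·-2.0198 - (1)·-0.9301) / (3) = -0.6966
Iteration 3:
  x_1 = (-12 - (-2)·-0.9301 - (-4)·-0.6966) / (7) = -2.3781
  x_2 = (1 - (-4)·-2.3781 - (-4)·-0.6966) / (11) = -1.0272
  x_3 = (-1 - (-1)·-2.3781 - (1)·-1.0272) / (3) = -0.7836

-2.3781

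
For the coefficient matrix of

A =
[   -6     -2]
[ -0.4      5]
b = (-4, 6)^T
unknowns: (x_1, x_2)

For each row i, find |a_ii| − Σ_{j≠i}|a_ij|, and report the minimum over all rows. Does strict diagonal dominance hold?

row 1: |-6| − (2) = 4
row 2: |5| − (0.4) = 4.6
minimum over rows = 4 → strictly diagonally dominant (convergence guaranteed)

4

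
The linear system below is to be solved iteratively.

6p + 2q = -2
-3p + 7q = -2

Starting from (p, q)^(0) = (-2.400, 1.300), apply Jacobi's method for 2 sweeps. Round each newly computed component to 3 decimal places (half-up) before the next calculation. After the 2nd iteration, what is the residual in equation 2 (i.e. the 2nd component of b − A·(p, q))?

2.613

Iteration 1:
  p = (-2 - (2)·1.300) / (6) = -0.767
  q = (-2 - (-3)·-2.400) / (7) = -1.314
Iteration 2:
  p = (-2 - (2)·-1.314) / (6) = 0.105
  q = (-2 - (-3)·-0.767) / (7) = -0.614
Residual b − A·x = (-1.402, 2.613)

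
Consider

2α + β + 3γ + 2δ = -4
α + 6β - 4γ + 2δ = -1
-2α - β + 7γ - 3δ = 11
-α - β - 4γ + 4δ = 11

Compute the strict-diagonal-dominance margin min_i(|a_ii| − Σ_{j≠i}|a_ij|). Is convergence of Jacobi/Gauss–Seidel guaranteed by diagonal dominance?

-4

row 1: |2| − (1+3+2) = -4
row 2: |6| − (1+4+2) = -1
row 3: |7| − (2+1+3) = 1
row 4: |4| − (1+1+4) = -2
minimum over rows = -4 → not strictly diagonally dominant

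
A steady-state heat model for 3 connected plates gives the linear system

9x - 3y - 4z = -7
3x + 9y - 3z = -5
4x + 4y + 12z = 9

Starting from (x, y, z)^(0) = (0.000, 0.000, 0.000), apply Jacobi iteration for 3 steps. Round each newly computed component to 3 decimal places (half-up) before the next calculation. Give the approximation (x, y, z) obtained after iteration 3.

(-0.262, 0.053, 0.975)

Iteration 1:
  x = (-7 - (-3)·0.000 - (-4)·0.000) / (9) = -0.778
  y = (-5 - (3)·0.000 - (-3)·0.000) / (9) = -0.556
  z = (9 - (4)·0.000 - (4)·0.000) / (12) = 0.750
Iteration 2:
  x = (-7 - (-3)·-0.556 - (-4)·0.750) / (9) = -0.630
  y = (-5 - (3)·-0.778 - (-3)·0.750) / (9) = -0.046
  z = (9 - (4)·-0.778 - (4)·-0.556) / (12) = 1.195
Iteration 3:
  x = (-7 - (-3)·-0.046 - (-4)·1.195) / (9) = -0.262
  y = (-5 - (3)·-0.630 - (-3)·1.195) / (9) = 0.053
  z = (9 - (4)·-0.630 - (4)·-0.046) / (12) = 0.975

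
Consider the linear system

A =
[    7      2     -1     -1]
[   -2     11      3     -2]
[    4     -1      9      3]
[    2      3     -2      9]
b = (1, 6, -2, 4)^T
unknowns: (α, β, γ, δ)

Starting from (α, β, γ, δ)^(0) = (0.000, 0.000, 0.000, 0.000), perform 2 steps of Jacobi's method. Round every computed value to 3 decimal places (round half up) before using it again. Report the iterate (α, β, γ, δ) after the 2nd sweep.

(0.019, 0.713, -0.373, 0.182)

Iteration 1:
  α = (1 - (2)·0.000 - (-1)·0.000 - (-1)·0.000) / (7) = 0.143
  β = (6 - (-2)·0.000 - (3)·0.000 - (-2)·0.000) / (11) = 0.545
  γ = (-2 - (4)·0.000 - (-1)·0.000 - (3)·0.000) / (9) = -0.222
  δ = (4 - (2)·0.000 - (3)·0.000 - (-2)·0.000) / (9) = 0.444
Iteration 2:
  α = (1 - (2)·0.545 - (-1)·-0.222 - (-1)·0.444) / (7) = 0.019
  β = (6 - (-2)·0.143 - (3)·-0.222 - (-2)·0.444) / (11) = 0.713
  γ = (-2 - (4)·0.143 - (-1)·0.545 - (3)·0.444) / (9) = -0.373
  δ = (4 - (2)·0.143 - (3)·0.545 - (-2)·-0.222) / (9) = 0.182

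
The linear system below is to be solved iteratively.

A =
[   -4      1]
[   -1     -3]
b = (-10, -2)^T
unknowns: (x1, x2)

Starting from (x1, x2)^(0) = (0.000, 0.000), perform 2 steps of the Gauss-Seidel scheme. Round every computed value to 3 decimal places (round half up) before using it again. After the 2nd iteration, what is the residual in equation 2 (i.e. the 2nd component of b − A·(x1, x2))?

-0.001

Iteration 1:
  x1 = (-10 - (1)·0.000) / (-4) = 2.500
  x2 = (-2 - (-1)·2.500) / (-3) = -0.167
Iteration 2:
  x1 = (-10 - (1)·-0.167) / (-4) = 2.458
  x2 = (-2 - (-1)·2.458) / (-3) = -0.153
Residual b − A·x = (-0.015, -0.001)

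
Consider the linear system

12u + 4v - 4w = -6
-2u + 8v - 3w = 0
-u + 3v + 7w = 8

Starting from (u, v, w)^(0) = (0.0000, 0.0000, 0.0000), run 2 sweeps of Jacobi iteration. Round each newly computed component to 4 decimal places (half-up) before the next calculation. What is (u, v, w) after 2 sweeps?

Iteration 1:
  u = (-6 - (4)·0.0000 - (-4)·0.0000) / (12) = -0.5000
  v = (0 - (-2)·0.0000 - (-3)·0.0000) / (8) = 0.0000
  w = (8 - (-1)·0.0000 - (3)·0.0000) / (7) = 1.1429
Iteration 2:
  u = (-6 - (4)·0.0000 - (-4)·1.1429) / (12) = -0.1190
  v = (0 - (-2)·-0.5000 - (-3)·1.1429) / (8) = 0.3036
  w = (8 - (-1)·-0.5000 - (3)·0.0000) / (7) = 1.0714

(-0.1190, 0.3036, 1.0714)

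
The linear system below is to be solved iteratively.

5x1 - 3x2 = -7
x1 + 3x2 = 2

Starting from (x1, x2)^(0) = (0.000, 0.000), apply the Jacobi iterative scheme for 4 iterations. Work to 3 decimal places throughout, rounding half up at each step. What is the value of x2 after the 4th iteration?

Iteration 1:
  x1 = (-7 - (-3)·0.000) / (5) = -1.400
  x2 = (2 - (1)·0.000) / (3) = 0.667
Iteration 2:
  x1 = (-7 - (-3)·0.667) / (5) = -1.000
  x2 = (2 - (1)·-1.400) / (3) = 1.133
Iteration 3:
  x1 = (-7 - (-3)·1.133) / (5) = -0.720
  x2 = (2 - (1)·-1.000) / (3) = 1.000
Iteration 4:
  x1 = (-7 - (-3)·1.000) / (5) = -0.800
  x2 = (2 - (1)·-0.720) / (3) = 0.907

0.907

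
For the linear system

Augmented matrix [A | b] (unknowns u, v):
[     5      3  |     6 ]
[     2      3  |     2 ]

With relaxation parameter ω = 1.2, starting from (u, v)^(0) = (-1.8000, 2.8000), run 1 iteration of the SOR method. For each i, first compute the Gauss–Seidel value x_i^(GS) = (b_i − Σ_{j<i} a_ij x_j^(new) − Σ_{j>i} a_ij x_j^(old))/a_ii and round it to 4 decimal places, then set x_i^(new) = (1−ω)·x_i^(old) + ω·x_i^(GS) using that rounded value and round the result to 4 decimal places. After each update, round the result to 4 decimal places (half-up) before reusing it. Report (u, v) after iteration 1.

(-0.2160, 0.4128)

Iteration 1:
  u: GS value = (6 - (3)·2.8000) / (5) = -0.4800;  u ← (1−ω)·-1.8000 + ω·-0.4800 = -0.2160
  v: GS value = (2 - (2)·-0.2160) / (3) = 0.8107;  v ← (1−ω)·2.8000 + ω·0.8107 = 0.4128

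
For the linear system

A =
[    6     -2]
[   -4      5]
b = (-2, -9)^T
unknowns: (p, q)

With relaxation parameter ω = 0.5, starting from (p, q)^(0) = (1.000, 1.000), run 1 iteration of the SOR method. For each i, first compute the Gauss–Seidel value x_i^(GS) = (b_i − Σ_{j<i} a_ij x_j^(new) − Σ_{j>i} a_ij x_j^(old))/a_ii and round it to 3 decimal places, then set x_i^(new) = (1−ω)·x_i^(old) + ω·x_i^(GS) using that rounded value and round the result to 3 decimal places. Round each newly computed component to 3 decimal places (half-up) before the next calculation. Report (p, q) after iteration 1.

(0.500, -0.200)

Iteration 1:
  p: GS value = (-2 - (-2)·1.000) / (6) = 0.000;  p ← (1−ω)·1.000 + ω·0.000 = 0.500
  q: GS value = (-9 - (-4)·0.500) / (5) = -1.400;  q ← (1−ω)·1.000 + ω·-1.400 = -0.200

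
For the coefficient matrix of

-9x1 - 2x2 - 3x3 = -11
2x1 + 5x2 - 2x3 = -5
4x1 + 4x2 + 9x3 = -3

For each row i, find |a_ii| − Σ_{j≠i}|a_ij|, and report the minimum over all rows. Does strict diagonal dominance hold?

1

row 1: |-9| − (2+3) = 4
row 2: |5| − (2+2) = 1
row 3: |9| − (4+4) = 1
minimum over rows = 1 → strictly diagonally dominant (convergence guaranteed)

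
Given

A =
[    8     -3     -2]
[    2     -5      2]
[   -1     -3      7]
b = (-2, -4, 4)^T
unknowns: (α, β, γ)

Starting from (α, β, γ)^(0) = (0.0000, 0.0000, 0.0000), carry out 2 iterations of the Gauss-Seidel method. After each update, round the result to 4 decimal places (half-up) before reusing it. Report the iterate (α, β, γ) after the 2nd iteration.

(0.2214, 1.2228, 1.1271)

Iteration 1:
  α = (-2 - (-3)·0.0000 - (-2)·0.0000) / (8) = -0.2500
  β = (-4 - (2)·-0.2500 - (2)·0.0000) / (-5) = 0.7000
  γ = (4 - (-1)·-0.2500 - (-3)·0.7000) / (7) = 0.8357
Iteration 2:
  α = (-2 - (-3)·0.7000 - (-2)·0.8357) / (8) = 0.2214
  β = (-4 - (2)·0.2214 - (2)·0.8357) / (-5) = 1.2228
  γ = (4 - (-1)·0.2214 - (-3)·1.2228) / (7) = 1.1271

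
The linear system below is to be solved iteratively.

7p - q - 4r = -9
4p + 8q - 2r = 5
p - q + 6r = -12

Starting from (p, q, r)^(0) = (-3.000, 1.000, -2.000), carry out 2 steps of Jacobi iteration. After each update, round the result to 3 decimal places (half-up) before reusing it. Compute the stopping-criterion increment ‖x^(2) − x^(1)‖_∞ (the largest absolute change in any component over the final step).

Iteration 1:
  p = (-9 - (-1)·1.000 - (-4)·-2.000) / (7) = -2.286
  q = (5 - (4)·-3.000 - (-2)·-2.000) / (8) = 1.625
  r = (-12 - (1)·-3.000 - (-1)·1.000) / (6) = -1.333
Iteration 2:
  p = (-9 - (-1)·1.625 - (-4)·-1.333) / (7) = -1.815
  q = (5 - (4)·-2.286 - (-2)·-1.333) / (8) = 1.435
  r = (-12 - (1)·-2.286 - (-1)·1.625) / (6) = -1.348
Change: (0.471, -0.190, -0.015) → max |·| = 0.471

0.471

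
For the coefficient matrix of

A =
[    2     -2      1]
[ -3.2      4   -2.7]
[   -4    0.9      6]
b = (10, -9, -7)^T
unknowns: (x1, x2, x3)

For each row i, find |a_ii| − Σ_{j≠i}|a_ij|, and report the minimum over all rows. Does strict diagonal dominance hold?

-1.9

row 1: |2| − (2+1) = -1
row 2: |4| − (3.2+2.7) = -1.9
row 3: |6| − (4+0.9) = 1.1
minimum over rows = -1.9 → not strictly diagonally dominant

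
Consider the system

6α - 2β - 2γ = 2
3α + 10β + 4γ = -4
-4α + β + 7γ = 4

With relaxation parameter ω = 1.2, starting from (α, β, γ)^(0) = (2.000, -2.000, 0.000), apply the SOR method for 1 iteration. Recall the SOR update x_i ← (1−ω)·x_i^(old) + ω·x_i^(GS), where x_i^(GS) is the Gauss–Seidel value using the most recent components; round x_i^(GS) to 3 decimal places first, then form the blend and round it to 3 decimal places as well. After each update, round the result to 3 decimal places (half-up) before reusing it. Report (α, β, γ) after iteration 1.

(-0.800, 0.208, 0.102)

Iteration 1:
  α: GS value = (2 - (-2)·-2.000 - (-2)·0.000) / (6) = -0.333;  α ← (1−ω)·2.000 + ω·-0.333 = -0.800
  β: GS value = (-4 - (3)·-0.800 - (4)·0.000) / (10) = -0.160;  β ← (1−ω)·-2.000 + ω·-0.160 = 0.208
  γ: GS value = (4 - (-4)·-0.800 - (1)·0.208) / (7) = 0.085;  γ ← (1−ω)·0.000 + ω·0.085 = 0.102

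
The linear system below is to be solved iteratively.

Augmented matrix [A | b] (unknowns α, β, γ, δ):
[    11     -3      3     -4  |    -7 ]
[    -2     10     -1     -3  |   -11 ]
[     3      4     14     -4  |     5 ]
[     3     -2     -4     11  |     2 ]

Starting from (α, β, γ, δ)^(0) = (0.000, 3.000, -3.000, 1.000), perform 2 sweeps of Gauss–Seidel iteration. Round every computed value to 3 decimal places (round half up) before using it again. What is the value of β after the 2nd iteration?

-1.293

Iteration 1:
  α = (-7 - (-3)·3.000 - (3)·-3.000 - (-4)·1.000) / (11) = 1.364
  β = (-11 - (-2)·1.364 - (-1)·-3.000 - (-3)·1.000) / (10) = -0.827
  γ = (5 - (3)·1.364 - (4)·-0.827 - (-4)·1.000) / (14) = 0.587
  δ = (2 - (3)·1.364 - (-2)·-0.827 - (-4)·0.587) / (11) = -0.127
Iteration 2:
  α = (-7 - (-3)·-0.827 - (3)·0.587 - (-4)·-0.127) / (11) = -1.068
  β = (-11 - (-2)·-1.068 - (-1)·0.587 - (-3)·-0.127) / (10) = -1.293
  γ = (5 - (3)·-1.068 - (4)·-1.293 - (-4)·-0.127) / (14) = 0.919
  δ = (2 - (3)·-1.068 - (-2)·-1.293 - (-4)·0.919) / (11) = 0.572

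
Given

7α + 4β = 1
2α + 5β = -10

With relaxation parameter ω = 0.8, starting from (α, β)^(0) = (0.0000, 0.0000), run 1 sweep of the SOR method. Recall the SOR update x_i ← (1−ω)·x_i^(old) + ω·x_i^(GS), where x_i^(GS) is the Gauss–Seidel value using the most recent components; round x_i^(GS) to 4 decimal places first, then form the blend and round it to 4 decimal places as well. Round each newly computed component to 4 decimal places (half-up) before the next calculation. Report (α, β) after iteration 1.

(0.1143, -1.6366)

Iteration 1:
  α: GS value = (1 - (4)·0.0000) / (7) = 0.1429;  α ← (1−ω)·0.0000 + ω·0.1429 = 0.1143
  β: GS value = (-10 - (2)·0.1143) / (5) = -2.0457;  β ← (1−ω)·0.0000 + ω·-2.0457 = -1.6366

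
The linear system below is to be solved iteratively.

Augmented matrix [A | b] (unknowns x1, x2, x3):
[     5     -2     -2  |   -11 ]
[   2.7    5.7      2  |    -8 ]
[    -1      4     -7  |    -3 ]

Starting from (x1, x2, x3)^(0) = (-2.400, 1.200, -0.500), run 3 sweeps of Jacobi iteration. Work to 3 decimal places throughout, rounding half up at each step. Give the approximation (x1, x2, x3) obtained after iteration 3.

(-2.342, -0.848, 0.091)

Iteration 1:
  x1 = (-11 - (-2)·1.200 - (-2)·-0.500) / (5) = -1.920
  x2 = (-8 - (2.7)·-2.400 - (2)·-0.500) / (5.7) = -0.091
  x3 = (-3 - (-1)·-2.400 - (4)·1.200) / (-7) = 1.457
Iteration 2:
  x1 = (-11 - (-2)·-0.091 - (-2)·1.457) / (5) = -1.654
  x2 = (-8 - (2.7)·-1.920 - (2)·1.457) / (5.7) = -1.005
  x3 = (-3 - (-1)·-1.920 - (4)·-0.091) / (-7) = 0.651
Iteration 3:
  x1 = (-11 - (-2)·-1.005 - (-2)·0.651) / (5) = -2.342
  x2 = (-8 - (2.7)·-1.654 - (2)·0.651) / (5.7) = -0.848
  x3 = (-3 - (-1)·-1.654 - (4)·-1.005) / (-7) = 0.091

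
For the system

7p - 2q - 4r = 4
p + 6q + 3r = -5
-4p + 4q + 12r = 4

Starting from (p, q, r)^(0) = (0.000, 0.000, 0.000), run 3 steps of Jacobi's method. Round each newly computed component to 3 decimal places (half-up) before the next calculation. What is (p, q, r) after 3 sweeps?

(0.716, -1.321, 0.873)

Iteration 1:
  p = (4 - (-2)·0.000 - (-4)·0.000) / (7) = 0.571
  q = (-5 - (1)·0.000 - (3)·0.000) / (6) = -0.833
  r = (4 - (-4)·0.000 - (4)·0.000) / (12) = 0.333
Iteration 2:
  p = (4 - (-2)·-0.833 - (-4)·0.333) / (7) = 0.524
  q = (-5 - (1)·0.571 - (3)·0.333) / (6) = -1.095
  r = (4 - (-4)·0.571 - (4)·-0.833) / (12) = 0.801
Iteration 3:
  p = (4 - (-2)·-1.095 - (-4)·0.801) / (7) = 0.716
  q = (-5 - (1)·0.524 - (3)·0.801) / (6) = -1.321
  r = (4 - (-4)·0.524 - (4)·-1.095) / (12) = 0.873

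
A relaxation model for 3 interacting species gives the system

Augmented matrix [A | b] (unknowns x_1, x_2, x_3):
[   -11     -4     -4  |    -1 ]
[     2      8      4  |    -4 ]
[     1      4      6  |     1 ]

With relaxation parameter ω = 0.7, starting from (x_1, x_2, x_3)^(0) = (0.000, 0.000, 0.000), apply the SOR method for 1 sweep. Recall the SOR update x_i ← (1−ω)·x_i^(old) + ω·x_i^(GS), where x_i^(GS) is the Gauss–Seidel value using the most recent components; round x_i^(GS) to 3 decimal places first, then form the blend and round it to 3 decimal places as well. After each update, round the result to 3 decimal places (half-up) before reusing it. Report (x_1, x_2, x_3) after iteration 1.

(0.064, -0.361, 0.278)

Iteration 1:
  x_1: GS value = (-1 - (-4)·0.000 - (-4)·0.000) / (-11) = 0.091;  x_1 ← (1−ω)·0.000 + ω·0.091 = 0.064
  x_2: GS value = (-4 - (2)·0.064 - (4)·0.000) / (8) = -0.516;  x_2 ← (1−ω)·0.000 + ω·-0.516 = -0.361
  x_3: GS value = (1 - (1)·0.064 - (4)·-0.361) / (6) = 0.397;  x_3 ← (1−ω)·0.000 + ω·0.397 = 0.278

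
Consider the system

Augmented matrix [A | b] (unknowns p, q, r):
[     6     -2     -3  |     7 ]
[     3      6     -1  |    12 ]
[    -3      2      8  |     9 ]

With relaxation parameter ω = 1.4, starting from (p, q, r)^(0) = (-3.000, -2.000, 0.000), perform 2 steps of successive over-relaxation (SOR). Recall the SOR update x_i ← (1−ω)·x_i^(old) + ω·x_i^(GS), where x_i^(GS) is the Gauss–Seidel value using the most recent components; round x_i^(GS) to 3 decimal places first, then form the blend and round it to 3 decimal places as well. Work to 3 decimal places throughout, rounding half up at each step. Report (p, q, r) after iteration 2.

(3.177, 0.083, 2.503)

Iteration 1:
  p: GS value = (7 - (-2)·-2.000 - (-3)·0.000) / (6) = 0.500;  p ← (1−ω)·-3.000 + ω·0.500 = 1.900
  q: GS value = (12 - (3)·1.900 - (-1)·0.000) / (6) = 1.050;  q ← (1−ω)·-2.000 + ω·1.050 = 2.270
  r: GS value = (9 - (-3)·1.900 - (2)·2.270) / (8) = 1.270;  r ← (1−ω)·0.000 + ω·1.270 = 1.778
Iteration 2:
  p: GS value = (7 - (-2)·2.270 - (-3)·1.778) / (6) = 2.812;  p ← (1−ω)·1.900 + ω·2.812 = 3.177
  q: GS value = (12 - (3)·3.177 - (-1)·1.778) / (6) = 0.708;  q ← (1−ω)·2.270 + ω·0.708 = 0.083
  r: GS value = (9 - (-3)·3.177 - (2)·0.083) / (8) = 2.296;  r ← (1−ω)·1.778 + ω·2.296 = 2.503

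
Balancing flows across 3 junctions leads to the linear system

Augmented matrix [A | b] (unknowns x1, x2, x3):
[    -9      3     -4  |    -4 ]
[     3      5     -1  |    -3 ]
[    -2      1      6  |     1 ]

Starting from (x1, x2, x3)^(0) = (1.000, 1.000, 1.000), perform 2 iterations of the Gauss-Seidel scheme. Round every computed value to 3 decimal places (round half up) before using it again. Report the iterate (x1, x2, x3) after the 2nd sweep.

(0.076, -0.570, 0.287)

Iteration 1:
  x1 = (-4 - (3)·1.000 - (-4)·1.000) / (-9) = 0.333
  x2 = (-3 - (3)·0.333 - (-1)·1.000) / (5) = -0.600
  x3 = (1 - (-2)·0.333 - (1)·-0.600) / (6) = 0.378
Iteration 2:
  x1 = (-4 - (3)·-0.600 - (-4)·0.378) / (-9) = 0.076
  x2 = (-3 - (3)·0.076 - (-1)·0.378) / (5) = -0.570
  x3 = (1 - (-2)·0.076 - (1)·-0.570) / (6) = 0.287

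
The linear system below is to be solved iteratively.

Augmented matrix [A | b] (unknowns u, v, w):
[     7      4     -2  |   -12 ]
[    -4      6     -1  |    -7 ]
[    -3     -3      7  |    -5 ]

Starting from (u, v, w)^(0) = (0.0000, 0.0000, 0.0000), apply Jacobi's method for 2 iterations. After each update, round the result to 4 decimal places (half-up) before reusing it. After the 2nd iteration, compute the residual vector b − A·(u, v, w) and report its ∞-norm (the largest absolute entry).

Iteration 1:
  u = (-12 - (4)·0.0000 - (-2)·0.0000) / (7) = -1.7143
  v = (-7 - (-4)·0.0000 - (-1)·0.0000) / (6) = -1.1667
  w = (-5 - (-3)·0.0000 - (-3)·0.0000) / (7) = -0.7143
Iteration 2:
  u = (-12 - (4)·-1.1667 - (-2)·-0.7143) / (7) = -1.2517
  v = (-7 - (-4)·-1.7143 - (-1)·-0.7143) / (6) = -2.4286
  w = (-5 - (-3)·-1.7143 - (-3)·-1.1667) / (7) = -1.9490
Residual b − A·x = (2.5783, 0.6158, -2.3979); ∞-norm = 2.5783

2.5783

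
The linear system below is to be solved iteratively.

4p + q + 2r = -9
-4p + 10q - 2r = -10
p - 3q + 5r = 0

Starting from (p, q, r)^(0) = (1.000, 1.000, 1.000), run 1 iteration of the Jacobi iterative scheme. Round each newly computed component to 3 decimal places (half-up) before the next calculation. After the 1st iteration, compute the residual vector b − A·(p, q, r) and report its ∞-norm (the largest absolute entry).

17.200

Iteration 1:
  p = (-9 - (1)·1.000 - (2)·1.000) / (4) = -3.000
  q = (-10 - (-4)·1.000 - (-2)·1.000) / (10) = -0.400
  r = (0 - (1)·1.000 - (-3)·1.000) / (5) = 0.400
Residual b − A·x = (2.600, -17.200, -0.200); ∞-norm = 17.200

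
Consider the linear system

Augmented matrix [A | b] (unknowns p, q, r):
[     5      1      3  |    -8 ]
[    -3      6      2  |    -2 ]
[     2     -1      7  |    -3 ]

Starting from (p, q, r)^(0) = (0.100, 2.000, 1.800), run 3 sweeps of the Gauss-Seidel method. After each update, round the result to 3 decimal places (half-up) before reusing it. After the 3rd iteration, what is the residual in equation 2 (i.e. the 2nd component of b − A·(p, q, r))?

Iteration 1:
  p = (-8 - (1)·2.000 - (3)·1.800) / (5) = -3.080
  q = (-2 - (-3)·-3.080 - (2)·1.800) / (6) = -2.473
  r = (-3 - (2)·-3.080 - (-1)·-2.473) / (7) = 0.098
Iteration 2:
  p = (-8 - (1)·-2.473 - (3)·0.098) / (5) = -1.164
  q = (-2 - (-3)·-1.164 - (2)·0.098) / (6) = -0.948
  r = (-3 - (2)·-1.164 - (-1)·-0.948) / (7) = -0.231
Iteration 3:
  p = (-8 - (1)·-0.948 - (3)·-0.231) / (5) = -1.272
  q = (-2 - (-3)·-1.272 - (2)·-0.231) / (6) = -0.892
  r = (-3 - (2)·-1.272 - (-1)·-0.892) / (7) = -0.193
Residual b − A·x = (-0.169, -0.078, 0.003)

-0.078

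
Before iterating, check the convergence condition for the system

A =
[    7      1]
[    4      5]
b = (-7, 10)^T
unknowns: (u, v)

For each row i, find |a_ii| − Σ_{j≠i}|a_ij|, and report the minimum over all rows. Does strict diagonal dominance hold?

1

row 1: |7| − (1) = 6
row 2: |5| − (4) = 1
minimum over rows = 1 → strictly diagonally dominant (convergence guaranteed)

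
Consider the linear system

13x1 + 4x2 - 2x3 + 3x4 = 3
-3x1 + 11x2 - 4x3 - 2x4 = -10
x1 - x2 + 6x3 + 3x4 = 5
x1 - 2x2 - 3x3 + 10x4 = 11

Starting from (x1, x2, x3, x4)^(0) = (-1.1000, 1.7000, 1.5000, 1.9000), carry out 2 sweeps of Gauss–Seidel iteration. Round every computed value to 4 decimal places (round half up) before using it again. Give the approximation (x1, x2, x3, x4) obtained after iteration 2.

(0.0150, -0.7262, 0.1591, 1.0010)

Iteration 1:
  x1 = (3 - (4)·1.7000 - (-2)·1.5000 - (3)·1.9000) / (13) = -0.5000
  x2 = (-10 - (-3)·-0.5000 - (-4)·1.5000 - (-2)·1.9000) / (11) = -0.1545
  x3 = (5 - (1)·-0.5000 - (-1)·-0.1545 - (3)·1.9000) / (6) = -0.0591
  x4 = (11 - (1)·-0.5000 - (-2)·-0.1545 - (-3)·-0.0591) / (10) = 1.1014
Iteration 2:
  x1 = (3 - (4)·-0.1545 - (-2)·-0.0591 - (3)·1.1014) / (13) = 0.0150
  x2 = (-10 - (-3)·0.0150 - (-4)·-0.0591 - (-2)·1.1014) / (11) = -0.7262
  x3 = (5 - (1)·0.0150 - (-1)·-0.7262 - (3)·1.1014) / (6) = 0.1591
  x4 = (11 - (1)·0.0150 - (-2)·-0.7262 - (-3)·0.1591) / (10) = 1.0010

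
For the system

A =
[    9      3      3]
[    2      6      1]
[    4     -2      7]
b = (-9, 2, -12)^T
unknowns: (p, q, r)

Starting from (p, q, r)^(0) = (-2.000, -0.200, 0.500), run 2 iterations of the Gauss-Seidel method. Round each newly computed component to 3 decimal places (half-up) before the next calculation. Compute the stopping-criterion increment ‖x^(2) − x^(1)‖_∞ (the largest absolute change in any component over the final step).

Iteration 1:
  p = (-9 - (3)·-0.200 - (3)·0.500) / (9) = -1.100
  q = (2 - (2)·-1.100 - (1)·0.500) / (6) = 0.617
  r = (-12 - (4)·-1.100 - (-2)·0.617) / (7) = -0.909
Iteration 2:
  p = (-9 - (3)·0.617 - (3)·-0.909) / (9) = -0.903
  q = (2 - (2)·-0.903 - (1)·-0.909) / (6) = 0.786
  r = (-12 - (4)·-0.903 - (-2)·0.786) / (7) = -0.974
Change: (0.197, 0.169, -0.065) → max |·| = 0.197

0.197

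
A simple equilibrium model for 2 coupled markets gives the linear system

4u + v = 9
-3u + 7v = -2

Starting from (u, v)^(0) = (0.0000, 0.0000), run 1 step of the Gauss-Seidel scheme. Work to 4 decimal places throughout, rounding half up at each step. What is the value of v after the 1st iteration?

0.6786

Iteration 1:
  u = (9 - (1)·0.0000) / (4) = 2.2500
  v = (-2 - (-3)·2.2500) / (7) = 0.6786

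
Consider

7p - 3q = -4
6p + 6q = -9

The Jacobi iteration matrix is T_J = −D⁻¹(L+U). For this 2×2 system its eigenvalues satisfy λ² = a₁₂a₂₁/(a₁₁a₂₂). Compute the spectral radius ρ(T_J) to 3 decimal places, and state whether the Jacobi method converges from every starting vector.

0.655

a₁₂a₂₁/(a₁₁a₂₂) = (-3)·(6) / ((7)·(6)) = -0.428571
ρ = √|-0.428571| = √0.428571 = 0.655
ρ < 1, so Jacobi converges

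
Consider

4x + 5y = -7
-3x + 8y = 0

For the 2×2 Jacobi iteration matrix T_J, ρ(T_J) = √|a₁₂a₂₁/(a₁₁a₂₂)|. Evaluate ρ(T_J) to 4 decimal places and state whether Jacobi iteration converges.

a₁₂a₂₁/(a₁₁a₂₂) = (5)·(-3) / ((4)·(8)) = -0.468750
ρ = √|-0.468750| = √0.468750 = 0.6847
ρ < 1, so Jacobi converges

0.6847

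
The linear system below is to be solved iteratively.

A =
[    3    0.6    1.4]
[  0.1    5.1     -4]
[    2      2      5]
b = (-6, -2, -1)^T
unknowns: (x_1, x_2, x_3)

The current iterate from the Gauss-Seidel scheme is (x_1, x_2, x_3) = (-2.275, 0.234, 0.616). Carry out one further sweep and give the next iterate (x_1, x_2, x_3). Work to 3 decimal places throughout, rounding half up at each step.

One sweep:
  x_1 = (-6 - (0.6)·0.234 - (1.4)·0.616) / (3) = -2.334
  x_2 = (-2 - (0.1)·-2.334 - (-4)·0.616) / (5.1) = 0.137
  x_3 = (-1 - (2)·-2.334 - (2)·0.137) / (5) = 0.679

(-2.334, 0.137, 0.679)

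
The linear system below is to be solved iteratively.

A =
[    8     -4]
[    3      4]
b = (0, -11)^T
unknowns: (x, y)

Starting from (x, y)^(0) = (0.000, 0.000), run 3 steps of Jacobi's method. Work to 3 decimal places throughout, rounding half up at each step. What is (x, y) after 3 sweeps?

(-1.375, -1.719)

Iteration 1:
  x = (0 - (-4)·0.000) / (8) = 0.000
  y = (-11 - (3)·0.000) / (4) = -2.750
Iteration 2:
  x = (0 - (-4)·-2.750) / (8) = -1.375
  y = (-11 - (3)·0.000) / (4) = -2.750
Iteration 3:
  x = (0 - (-4)·-2.750) / (8) = -1.375
  y = (-11 - (3)·-1.375) / (4) = -1.719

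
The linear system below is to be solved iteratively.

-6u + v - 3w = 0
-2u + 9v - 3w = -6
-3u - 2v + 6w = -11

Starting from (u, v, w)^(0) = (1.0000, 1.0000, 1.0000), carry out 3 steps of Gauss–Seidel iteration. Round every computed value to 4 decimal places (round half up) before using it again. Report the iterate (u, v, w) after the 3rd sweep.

Iteration 1:
  u = (0 - (1)·1.0000 - (-3)·1.0000) / (-6) = -0.3333
  v = (-6 - (-2)·-0.3333 - (-3)·1.0000) / (9) = -0.4074
  w = (-11 - (-3)·-0.3333 - (-2)·-0.4074) / (6) = -2.1358
Iteration 2:
  u = (0 - (1)·-0.4074 - (-3)·-2.1358) / (-6) = 1.0000
  v = (-6 - (-2)·1.0000 - (-3)·-2.1358) / (9) = -1.1564
  w = (-11 - (-3)·1.0000 - (-2)·-1.1564) / (6) = -1.7188
Iteration 3:
  u = (0 - (1)·-1.1564 - (-3)·-1.7188) / (-6) = 0.6667
  v = (-6 - (-2)·0.6667 - (-3)·-1.7188) / (9) = -1.0914
  w = (-11 - (-3)·0.6667 - (-2)·-1.0914) / (6) = -1.8638

(0.6667, -1.0914, -1.8638)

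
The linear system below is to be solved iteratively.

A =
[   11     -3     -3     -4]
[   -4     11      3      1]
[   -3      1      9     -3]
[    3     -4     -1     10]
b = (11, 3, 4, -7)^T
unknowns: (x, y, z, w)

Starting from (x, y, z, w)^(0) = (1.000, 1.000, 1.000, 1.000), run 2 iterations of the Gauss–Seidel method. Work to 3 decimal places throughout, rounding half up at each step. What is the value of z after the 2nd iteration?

Iteration 1:
  x = (11 - (-3)·1.000 - (-3)·1.000 - (-4)·1.000) / (11) = 1.909
  y = (3 - (-4)·1.909 - (3)·1.000 - (1)·1.000) / (11) = 0.603
  z = (4 - (-3)·1.909 - (1)·0.603 - (-3)·1.000) / (9) = 1.347
  w = (-7 - (3)·1.909 - (-4)·0.603 - (-1)·1.347) / (10) = -0.897
Iteration 2:
  x = (11 - (-3)·0.603 - (-3)·1.347 - (-4)·-0.897) / (11) = 1.206
  y = (3 - (-4)·1.206 - (3)·1.347 - (1)·-0.897) / (11) = 0.425
  z = (4 - (-3)·1.206 - (1)·0.425 - (-3)·-0.897) / (9) = 0.500
  w = (-7 - (3)·1.206 - (-4)·0.425 - (-1)·0.500) / (10) = -0.842

0.500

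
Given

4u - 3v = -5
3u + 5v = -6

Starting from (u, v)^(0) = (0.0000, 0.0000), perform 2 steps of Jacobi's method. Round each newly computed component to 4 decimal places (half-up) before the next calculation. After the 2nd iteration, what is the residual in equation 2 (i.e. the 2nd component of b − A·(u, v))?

2.7000

Iteration 1:
  u = (-5 - (-3)·0.0000) / (4) = -1.2500
  v = (-6 - (3)·0.0000) / (5) = -1.2000
Iteration 2:
  u = (-5 - (-3)·-1.2000) / (4) = -2.1500
  v = (-6 - (3)·-1.2500) / (5) = -0.4500
Residual b − A·x = (2.2500, 2.7000)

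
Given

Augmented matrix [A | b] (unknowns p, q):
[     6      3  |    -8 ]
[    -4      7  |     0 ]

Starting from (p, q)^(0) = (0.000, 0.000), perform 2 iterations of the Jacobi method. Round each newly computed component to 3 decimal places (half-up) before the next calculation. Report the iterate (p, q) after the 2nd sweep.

Iteration 1:
  p = (-8 - (3)·0.000) / (6) = -1.333
  q = (0 - (-4)·0.000) / (7) = 0.000
Iteration 2:
  p = (-8 - (3)·0.000) / (6) = -1.333
  q = (0 - (-4)·-1.333) / (7) = -0.762

(-1.333, -0.762)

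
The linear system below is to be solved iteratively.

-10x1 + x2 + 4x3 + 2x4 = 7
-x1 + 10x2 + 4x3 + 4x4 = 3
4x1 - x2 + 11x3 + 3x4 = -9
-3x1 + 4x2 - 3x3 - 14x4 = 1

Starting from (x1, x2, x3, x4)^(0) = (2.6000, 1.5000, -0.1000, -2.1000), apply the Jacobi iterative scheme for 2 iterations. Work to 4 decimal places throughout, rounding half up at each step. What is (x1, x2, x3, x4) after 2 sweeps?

Iteration 1:
  x1 = (7 - (1)·1.5000 - (4)·-0.1000 - (2)·-2.1000) / (-10) = -1.0100
  x2 = (3 - (-1)·2.6000 - (4)·-0.1000 - (4)·-2.1000) / (10) = 1.4400
  x3 = (-9 - (4)·2.6000 - (-1)·1.5000 - (3)·-2.1000) / (11) = -1.0545
  x4 = (1 - (-3)·2.6000 - (4)·1.5000 - (-3)·-0.1000) / (-14) = -0.1786
Iteration 2:
  x1 = (7 - (1)·1.4400 - (4)·-1.0545 - (2)·-0.1786) / (-10) = -1.0135
  x2 = (3 - (-1)·-1.0100 - (4)·-1.0545 - (4)·-0.1786) / (10) = 0.6922
  x3 = (-9 - (4)·-1.0100 - (-1)·1.4400 - (3)·-0.1786) / (11) = -0.2713
  x4 = (1 - (-3)·-1.0100 - (4)·1.4400 - (-3)·-1.0545) / (-14) = 0.7824

(-1.0135, 0.6922, -0.2713, 0.7824)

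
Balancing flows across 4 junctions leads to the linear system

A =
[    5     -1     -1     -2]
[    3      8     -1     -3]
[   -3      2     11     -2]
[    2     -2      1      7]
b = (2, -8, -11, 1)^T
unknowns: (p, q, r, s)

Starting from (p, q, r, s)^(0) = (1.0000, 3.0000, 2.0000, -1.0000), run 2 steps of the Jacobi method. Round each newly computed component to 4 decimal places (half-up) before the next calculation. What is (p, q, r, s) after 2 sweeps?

Iteration 1:
  p = (2 - (-1)·3.0000 - (-1)·2.0000 - (-2)·-1.0000) / (5) = 1.0000
  q = (-8 - (3)·1.0000 - (-1)·2.0000 - (-3)·-1.0000) / (8) = -1.5000
  r = (-11 - (-3)·1.0000 - (2)·3.0000 - (-2)·-1.0000) / (11) = -1.4545
  s = (1 - (2)·1.0000 - (-2)·3.0000 - (1)·2.0000) / (7) = 0.4286
Iteration 2:
  p = (2 - (-1)·-1.5000 - (-1)·-1.4545 - (-2)·0.4286) / (5) = -0.0195
  q = (-8 - (3)·1.0000 - (-1)·-1.4545 - (-3)·0.4286) / (8) = -1.3961
  r = (-11 - (-3)·1.0000 - (2)·-1.5000 - (-2)·0.4286) / (11) = -0.3766
  s = (1 - (2)·1.0000 - (-2)·-1.5000 - (1)·-1.4545) / (7) = -0.3636

(-0.0195, -1.3961, -0.3766, -0.3636)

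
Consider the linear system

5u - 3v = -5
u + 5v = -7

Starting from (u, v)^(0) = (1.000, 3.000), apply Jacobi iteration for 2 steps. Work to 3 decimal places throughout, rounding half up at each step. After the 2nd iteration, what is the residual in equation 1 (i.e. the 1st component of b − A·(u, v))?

0.120

Iteration 1:
  u = (-5 - (-3)·3.000) / (5) = 0.800
  v = (-7 - (1)·1.000) / (5) = -1.600
Iteration 2:
  u = (-5 - (-3)·-1.600) / (5) = -1.960
  v = (-7 - (1)·0.800) / (5) = -1.560
Residual b − A·x = (0.120, 2.760)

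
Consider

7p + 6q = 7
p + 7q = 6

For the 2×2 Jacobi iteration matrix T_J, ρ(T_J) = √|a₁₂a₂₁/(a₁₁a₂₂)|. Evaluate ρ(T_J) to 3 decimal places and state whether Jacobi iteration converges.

a₁₂a₂₁/(a₁₁a₂₂) = (6)·(1) / ((7)·(7)) = 0.122449
ρ = √|0.122449| = √0.122449 = 0.350
ρ < 1, so Jacobi converges

0.350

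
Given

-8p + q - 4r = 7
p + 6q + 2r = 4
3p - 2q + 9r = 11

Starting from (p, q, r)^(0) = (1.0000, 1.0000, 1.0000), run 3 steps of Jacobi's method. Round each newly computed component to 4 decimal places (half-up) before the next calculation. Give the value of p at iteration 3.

-1.6499

Iteration 1:
  p = (7 - (1)·1.0000 - (-4)·1.0000) / (-8) = -1.2500
  q = (4 - (1)·1.0000 - (2)·1.0000) / (6) = 0.1667
  r = (11 - (3)·1.0000 - (-2)·1.0000) / (9) = 1.1111
Iteration 2:
  p = (7 - (1)·0.1667 - (-4)·1.1111) / (-8) = -1.4097
  q = (4 - (1)·-1.2500 - (2)·1.1111) / (6) = 0.5046
  r = (11 - (3)·-1.2500 - (-2)·0.1667) / (9) = 1.6759
Iteration 3:
  p = (7 - (1)·0.5046 - (-4)·1.6759) / (-8) = -1.6499
  q = (4 - (1)·-1.4097 - (2)·1.6759) / (6) = 0.3430
  r = (11 - (3)·-1.4097 - (-2)·0.5046) / (9) = 1.8043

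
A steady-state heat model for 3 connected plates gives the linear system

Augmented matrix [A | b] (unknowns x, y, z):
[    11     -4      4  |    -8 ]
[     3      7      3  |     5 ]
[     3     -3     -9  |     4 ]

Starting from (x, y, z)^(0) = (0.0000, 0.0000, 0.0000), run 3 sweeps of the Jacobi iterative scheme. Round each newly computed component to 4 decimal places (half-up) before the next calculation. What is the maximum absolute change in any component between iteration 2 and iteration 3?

0.3573

Iteration 1:
  x = (-8 - (-4)·0.0000 - (4)·0.0000) / (11) = -0.7273
  y = (5 - (3)·0.0000 - (3)·0.0000) / (7) = 0.7143
  z = (4 - (3)·0.0000 - (-3)·0.0000) / (-9) = -0.4444
Iteration 2:
  x = (-8 - (-4)·0.7143 - (4)·-0.4444) / (11) = -0.3059
  y = (5 - (3)·-0.7273 - (3)·-0.4444) / (7) = 1.2164
  z = (4 - (3)·-0.7273 - (-3)·0.7143) / (-9) = -0.9250
Iteration 3:
  x = (-8 - (-4)·1.2164 - (4)·-0.9250) / (11) = 0.0514
  y = (5 - (3)·-0.3059 - (3)·-0.9250) / (7) = 1.2418
  z = (4 - (3)·-0.3059 - (-3)·1.2164) / (-9) = -0.9519
Change: (0.3573, 0.0254, -0.0269) → max |·| = 0.3573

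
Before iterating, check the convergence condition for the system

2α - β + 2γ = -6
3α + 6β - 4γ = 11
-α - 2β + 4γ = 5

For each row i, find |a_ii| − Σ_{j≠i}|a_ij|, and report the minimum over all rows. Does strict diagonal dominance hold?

row 1: |2| − (1+2) = -1
row 2: |6| − (3+4) = -1
row 3: |4| − (1+2) = 1
minimum over rows = -1 → not strictly diagonally dominant

-1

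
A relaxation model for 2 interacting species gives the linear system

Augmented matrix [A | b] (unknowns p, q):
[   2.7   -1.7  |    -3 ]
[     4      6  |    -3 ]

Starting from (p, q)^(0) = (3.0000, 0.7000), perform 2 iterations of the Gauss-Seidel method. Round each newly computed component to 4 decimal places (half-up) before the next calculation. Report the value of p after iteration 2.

Iteration 1:
  p = (-3 - (-1.7)·0.7000) / (2.7) = -0.6704
  q = (-3 - (4)·-0.6704) / (6) = -0.0531
Iteration 2:
  p = (-3 - (-1.7)·-0.0531) / (2.7) = -1.1445
  q = (-3 - (4)·-1.1445) / (6) = 0.2630

-1.1445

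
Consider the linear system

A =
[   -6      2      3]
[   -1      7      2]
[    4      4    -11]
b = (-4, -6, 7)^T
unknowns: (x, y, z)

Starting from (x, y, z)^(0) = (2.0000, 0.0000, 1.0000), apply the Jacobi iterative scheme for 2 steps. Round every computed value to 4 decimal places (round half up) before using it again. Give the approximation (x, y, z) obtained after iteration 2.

Iteration 1:
  x = (-4 - (2)·0.0000 - (3)·1.0000) / (-6) = 1.1667
  y = (-6 - (-1)·2.0000 - (2)·1.0000) / (7) = -0.8571
  z = (7 - (4)·2.0000 - (4)·0.0000) / (-11) = 0.0909
Iteration 2:
  x = (-4 - (2)·-0.8571 - (3)·0.0909) / (-6) = 0.4264
  y = (-6 - (-1)·1.1667 - (2)·0.0909) / (7) = -0.7164
  z = (7 - (4)·1.1667 - (4)·-0.8571) / (-11) = -0.5238

(0.4264, -0.7164, -0.5238)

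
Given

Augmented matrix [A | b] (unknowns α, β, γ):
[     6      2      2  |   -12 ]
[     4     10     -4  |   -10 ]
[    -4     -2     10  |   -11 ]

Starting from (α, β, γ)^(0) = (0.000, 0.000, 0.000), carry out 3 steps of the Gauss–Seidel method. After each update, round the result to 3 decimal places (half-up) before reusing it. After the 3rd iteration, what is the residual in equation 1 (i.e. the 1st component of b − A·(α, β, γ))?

-0.018

Iteration 1:
  α = (-12 - (2)·0.000 - (2)·0.000) / (6) = -2.000
  β = (-10 - (4)·-2.000 - (-4)·0.000) / (10) = -0.200
  γ = (-11 - (-4)·-2.000 - (-2)·-0.200) / (10) = -1.940
Iteration 2:
  α = (-12 - (2)·-0.200 - (2)·-1.940) / (6) = -1.287
  β = (-10 - (4)·-1.287 - (-4)·-1.940) / (10) = -1.261
  γ = (-11 - (-4)·-1.287 - (-2)·-1.261) / (10) = -1.867
Iteration 3:
  α = (-12 - (2)·-1.261 - (2)·-1.867) / (6) = -0.957
  β = (-10 - (4)·-0.957 - (-4)·-1.867) / (10) = -1.364
  γ = (-11 - (-4)·-0.957 - (-2)·-1.364) / (10) = -1.756
Residual b − A·x = (-0.018, 0.444, 0.004)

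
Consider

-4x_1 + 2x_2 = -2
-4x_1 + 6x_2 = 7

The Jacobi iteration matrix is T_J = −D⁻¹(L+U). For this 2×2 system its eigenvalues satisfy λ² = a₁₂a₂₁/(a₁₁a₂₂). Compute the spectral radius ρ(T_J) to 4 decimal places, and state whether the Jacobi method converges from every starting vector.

0.5774

a₁₂a₂₁/(a₁₁a₂₂) = (2)·(-4) / ((-4)·(6)) = 0.333333
ρ = √|0.333333| = √0.333333 = 0.5774
ρ < 1, so Jacobi converges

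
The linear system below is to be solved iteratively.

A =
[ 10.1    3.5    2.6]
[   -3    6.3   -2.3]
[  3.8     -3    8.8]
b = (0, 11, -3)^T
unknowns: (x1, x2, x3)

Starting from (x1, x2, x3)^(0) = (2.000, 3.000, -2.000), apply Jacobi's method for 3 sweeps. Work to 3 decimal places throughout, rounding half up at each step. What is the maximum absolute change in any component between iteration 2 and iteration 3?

0.217

Iteration 1:
  x1 = (0 - (3.5)·3.000 - (2.6)·-2.000) / (10.1) = -0.525
  x2 = (11 - (-3)·2.000 - (-2.3)·-2.000) / (6.3) = 1.968
  x3 = (-3 - (3.8)·2.000 - (-3)·3.000) / (8.8) = -0.182
Iteration 2:
  x1 = (0 - (3.5)·1.968 - (2.6)·-0.182) / (10.1) = -0.635
  x2 = (11 - (-3)·-0.525 - (-2.3)·-0.182) / (6.3) = 1.430
  x3 = (-3 - (3.8)·-0.525 - (-3)·1.968) / (8.8) = 0.557
Iteration 3:
  x1 = (0 - (3.5)·1.430 - (2.6)·0.557) / (10.1) = -0.639
  x2 = (11 - (-3)·-0.635 - (-2.3)·0.557) / (6.3) = 1.647
  x3 = (-3 - (3.8)·-0.635 - (-3)·1.430) / (8.8) = 0.421
Change: (-0.004, 0.217, -0.136) → max |·| = 0.217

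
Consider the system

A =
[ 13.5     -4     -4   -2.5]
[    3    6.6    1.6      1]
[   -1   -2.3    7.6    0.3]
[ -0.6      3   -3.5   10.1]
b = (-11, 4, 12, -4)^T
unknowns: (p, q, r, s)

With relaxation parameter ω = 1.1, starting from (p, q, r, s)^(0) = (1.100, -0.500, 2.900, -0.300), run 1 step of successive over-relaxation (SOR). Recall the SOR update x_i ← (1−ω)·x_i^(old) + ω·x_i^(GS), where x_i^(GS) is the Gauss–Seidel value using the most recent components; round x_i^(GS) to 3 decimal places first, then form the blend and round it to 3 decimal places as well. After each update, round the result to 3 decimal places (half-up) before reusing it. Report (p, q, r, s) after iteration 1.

(-0.285, 0.136, 1.463, 0.089)

Iteration 1:
  p: GS value = (-11 - (-4)·-0.500 - (-4)·2.900 - (-2.5)·-0.300) / (13.5) = -0.159;  p ← (1−ω)·1.100 + ω·-0.159 = -0.285
  q: GS value = (4 - (3)·-0.285 - (1.6)·2.900 - (1)·-0.300) / (6.6) = 0.078;  q ← (1−ω)·-0.500 + ω·0.078 = 0.136
  r: GS value = (12 - (-1)·-0.285 - (-2.3)·0.136 - (0.3)·-0.300) / (7.6) = 1.594;  r ← (1−ω)·2.900 + ω·1.594 = 1.463
  s: GS value = (-4 - (-0.6)·-0.285 - (3)·0.136 - (-3.5)·1.463) / (10.1) = 0.054;  s ← (1−ω)·-0.300 + ω·0.054 = 0.089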